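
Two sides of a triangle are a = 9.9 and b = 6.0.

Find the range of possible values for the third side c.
By the triangle inequality: |a - b| < c < a + b
|9.9 - 6.0| < c < 9.9 + 6.0
3.9 < c < 15.9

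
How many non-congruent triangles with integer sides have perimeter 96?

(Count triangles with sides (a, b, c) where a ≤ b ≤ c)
With a ≤ b ≤ c and a + b + c = 96, the triangle inequality a + b > c gives c < 96/2, so c ≤ 47.
Iterate a from 1 to ⌊p/3⌋ = 32; for each a, b ranges from a to ⌊(p−a)/2⌋ with c = p − a − b, keeping only c ≥ b.
Triples: (2, 47, 47), (3, 46, 47), (4, 45, 47), …
Count = 192 triangles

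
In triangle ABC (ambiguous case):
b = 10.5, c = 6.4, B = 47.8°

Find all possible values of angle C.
sin(C)/c = sin(B)/b  →  sin(C) = c·sin(B)/b = 6.4·sin(47.8°)/10.5 = 0.451538
C₁ = arcsin(0.451538) = 26.84°,  C₂ = 180° - C₁ = 153.16°
Check C₂: A = 180° - 47.8° - 153.16° = -20.96° ≤ 0, rejected
C = 26.84° (one solution)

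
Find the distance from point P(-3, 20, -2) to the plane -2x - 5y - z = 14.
d = |(-2)(-3) + (-5)(20) + (-1)(-2) - (14)| / √((-2)² + (-5)² + (-1)²) = 106/√30 = 19.35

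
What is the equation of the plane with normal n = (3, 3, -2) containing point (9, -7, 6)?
d = n·P = (3)(9) + (3)(-7) + (-2)(6) = -6
Plane: 3x + 3y - 2z = -6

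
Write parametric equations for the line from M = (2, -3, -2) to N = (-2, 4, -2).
Direction vector d = N - M = (-4, 7, 0)
x = 2 - 4t, y = -3 + 7t, z = -2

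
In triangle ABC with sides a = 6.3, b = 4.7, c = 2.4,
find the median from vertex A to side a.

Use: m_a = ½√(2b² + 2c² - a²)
m_a = ½√(2·4.7² + 2·2.4² - 6.3²)
m_a = ½√(44.18 + 11.52 - 39.69) = ½√16.01 = 2.001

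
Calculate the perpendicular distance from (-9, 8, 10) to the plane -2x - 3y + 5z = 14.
d = |(-2)(-9) + (-3)(8) + 5(10) - (14)| / √((-2)² + (-3)² + 5²) = 30/√38 = 4.867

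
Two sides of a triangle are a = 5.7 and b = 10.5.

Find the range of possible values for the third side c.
By the triangle inequality: |a - b| < c < a + b
|5.7 - 10.5| < c < 5.7 + 10.5
4.8 < c < 16.2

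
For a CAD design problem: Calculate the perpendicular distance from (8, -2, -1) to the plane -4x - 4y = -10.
d = |(-4)(8) + (-4)(-2) + 0(-1) - (-10)| / √((-4)² + (-4)² + 0²) = 14/√32 = 2.475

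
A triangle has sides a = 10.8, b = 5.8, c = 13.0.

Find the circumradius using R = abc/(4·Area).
s = (a+b+c)/2 = 14.8
Area = √(s(s-a)(s-b)(s-c)) = √(14.8·4·9·1.8) = 30.9684
R = abc/(4·Area) = (10.8·5.8·13.0)/(4·30.9684) = 814.32/123.8736 = 6.574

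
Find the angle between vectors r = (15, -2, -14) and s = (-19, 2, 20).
r·s = -569, |r|² = 425, |s|² = 765
cos θ = -569/√325125 ≈ -0.9979
θ ≈ 176.3°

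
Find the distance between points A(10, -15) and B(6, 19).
Using the distance formula: d = sqrt((x₂-x₁)² + (y₂-y₁)²)
dx = 6 - 10 = -4
dy = 19 - (-15) = 34
d = sqrt((-4)² + 34²) = sqrt(16 + 1156) = sqrt(1172) = 34.23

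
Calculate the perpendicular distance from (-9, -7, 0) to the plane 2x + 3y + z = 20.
d = |2(-9) + 3(-7) + 1(0) - (20)| / √(2² + 3² + 1²) = 59/√14 = 15.77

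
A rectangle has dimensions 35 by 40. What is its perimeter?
Perimeter = 2 * (length + width)
Perimeter = 2 * (35 + 40)
Perimeter = 2 * 75
Perimeter = 150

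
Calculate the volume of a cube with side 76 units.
Volume = s³
Volume = 76³
Volume = 438976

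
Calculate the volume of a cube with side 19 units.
Volume = s³
Volume = 19³
Volume = 6859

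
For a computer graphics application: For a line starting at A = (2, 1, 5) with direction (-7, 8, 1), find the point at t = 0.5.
P(0.5) = (2 + (-7)(0.5), 1 + 8(0.5), 5 + 1(0.5)) = (-1.5, 5, 5.5)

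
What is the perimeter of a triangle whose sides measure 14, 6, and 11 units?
Perimeter = sum of all sides
Perimeter = 14 + 6 + 11
Perimeter = 31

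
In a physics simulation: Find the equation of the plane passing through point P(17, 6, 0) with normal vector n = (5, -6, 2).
d = n·P = (5)(17) + (-6)(6) + (2)(0) = 49
Plane: 5x - 6y + 2z = 49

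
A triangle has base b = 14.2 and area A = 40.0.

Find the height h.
A = ½bh  →  h = 2A/b
h = 2·40.0/14.2 = 5.634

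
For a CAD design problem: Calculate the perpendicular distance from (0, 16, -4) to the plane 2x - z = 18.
d = |2(0) + 0(16) + (-1)(-4) - (18)| / √(2² + 0² + (-1)²) = 14/√5 = 6.261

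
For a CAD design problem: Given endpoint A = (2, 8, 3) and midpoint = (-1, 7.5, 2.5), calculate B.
B = (2×(-1) - 2, 2×7.5 - 8, 2×2.5 - 3) = (-4, 7, 2)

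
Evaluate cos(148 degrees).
cos(148 degrees) = -0.848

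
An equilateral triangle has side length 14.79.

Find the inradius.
For an equilateral triangle, r = s/(2√3) where s is the side.
r = 14.79/(2√3) = 14.79/3.464102 = 4.27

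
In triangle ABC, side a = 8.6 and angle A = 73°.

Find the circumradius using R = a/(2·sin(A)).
R = a/(2·sin(A)) = 8.6/(2·sin(73°))
R = 8.6/(2·0.956305) = 8.6/1.912610 = 4.496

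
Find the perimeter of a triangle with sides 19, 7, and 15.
Perimeter = sum of all sides
Perimeter = 19 + 7 + 15
Perimeter = 41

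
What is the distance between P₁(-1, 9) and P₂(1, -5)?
Using the distance formula: d = sqrt((x₂-x₁)² + (y₂-y₁)²)
dx = 1 - (-1) = 2
dy = (-5) - 9 = -14
d = sqrt(2² + (-14)²) = sqrt(4 + 196) = sqrt(200) = 14.14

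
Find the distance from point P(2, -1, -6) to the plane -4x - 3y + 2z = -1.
d = |(-4)(2) + (-3)(-1) + 2(-6) - (-1)| / √((-4)² + (-3)² + 2²) = 16/√29 = 2.971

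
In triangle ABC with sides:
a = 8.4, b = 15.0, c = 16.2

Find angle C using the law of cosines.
cos(C) = (a² + b² - c²)/(2ab)
cos(C) = (8.4² + 15.0² - 16.2²)/(2·8.4·15.0) = 33.12/252 = 0.131429
C = arccos(0.131429) = 82.45°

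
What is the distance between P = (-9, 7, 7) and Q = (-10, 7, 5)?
d = √[(-1)² + (0)² + (-2)²] = √5 = 2.236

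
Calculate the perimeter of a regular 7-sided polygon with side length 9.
Perimeter = number of sides * side length
Perimeter = 7 * 9
Perimeter = 63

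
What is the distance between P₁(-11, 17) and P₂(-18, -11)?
Using the distance formula: d = sqrt((x₂-x₁)² + (y₂-y₁)²)
dx = (-18) - (-11) = -7
dy = (-11) - 17 = -28
d = sqrt((-7)² + (-28)²) = sqrt(49 + 784) = sqrt(833) = 28.86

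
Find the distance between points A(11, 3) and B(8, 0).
Using the distance formula: d = sqrt((x₂-x₁)² + (y₂-y₁)²)
dx = 8 - 11 = -3
dy = 0 - 3 = -3
d = sqrt((-3)² + (-3)²) = sqrt(9 + 9) = sqrt(18) = 4.24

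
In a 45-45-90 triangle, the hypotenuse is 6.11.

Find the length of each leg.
In a 45-45-90 triangle, hypotenuse = leg·√2  →  leg = hypotenuse/√2
leg = 6.11/√2 = 4.32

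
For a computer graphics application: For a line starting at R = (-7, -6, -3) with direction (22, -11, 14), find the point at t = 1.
P(1) = (-7 + 22(1), -6 + (-11)(1), -3 + 14(1)) = (15, -17, 11)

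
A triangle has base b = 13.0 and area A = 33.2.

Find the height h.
A = ½bh  →  h = 2A/b
h = 2·33.2/13.0 = 5.108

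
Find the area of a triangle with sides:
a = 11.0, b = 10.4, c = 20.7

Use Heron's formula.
s = (a+b+c)/2 = (11.0+10.4+20.7)/2 = 21.05
A = √(s(s-a)(s-b)(s-c)) = √(21.05·10.05·10.65·0.35)
A = √788.562 = 28.08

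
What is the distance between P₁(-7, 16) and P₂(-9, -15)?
Using the distance formula: d = sqrt((x₂-x₁)² + (y₂-y₁)²)
dx = (-9) - (-7) = -2
dy = (-15) - 16 = -31
d = sqrt((-2)² + (-31)²) = sqrt(4 + 961) = sqrt(965) = 31.06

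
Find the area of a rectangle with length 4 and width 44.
Area = length * width
Area = 4 * 44
Area = 176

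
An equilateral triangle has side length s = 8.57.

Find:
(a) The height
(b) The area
(a) Height h = s·√3/2 = 8.57·√3/2 = 7.422
(b) Area = (√3/4)·s² = (√3/4)·8.57² = (√3/4)·73.4449 = 31.8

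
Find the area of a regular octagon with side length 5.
For a regular 8-gon with side length s = 5:
Apothem a = s / (2*tan(pi/8)) = 5 / (2*tan(pi/8)) ≈ 6.0355
Perimeter P = 8 * 5 = 40
Area = (1/2) * P * a = (1/2) * 40 * 6.0355 = 120.71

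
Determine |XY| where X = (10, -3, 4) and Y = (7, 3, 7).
d = √[(-3)² + (6)² + (3)²] = √54 = 7.348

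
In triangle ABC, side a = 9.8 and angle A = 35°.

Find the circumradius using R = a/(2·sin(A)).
R = a/(2·sin(A)) = 9.8/(2·sin(35°))
R = 9.8/(2·0.573576) = 9.8/1.147153 = 8.543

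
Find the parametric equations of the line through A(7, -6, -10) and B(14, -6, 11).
Direction vector d = B - A = (7, 0, 21)
x = 7 + 7t, y = -6, z = -10 + 21t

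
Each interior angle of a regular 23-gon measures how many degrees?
Interior angle of a regular n-gon = (n-2)*180/n
Interior angle = (23-2)*180/23
Interior angle = 21*180/23
Interior angle = 3780/23
Interior angle = 164.35 degrees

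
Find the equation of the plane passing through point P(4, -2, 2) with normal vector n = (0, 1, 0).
d = n·P = (0)(4) + (1)(-2) + (0)(2) = -2
Plane: y = -2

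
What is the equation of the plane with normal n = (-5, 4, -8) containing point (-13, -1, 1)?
d = n·P = (-5)(-13) + (4)(-1) + (-8)(1) = 53
Plane: -5x + 4y - 8z = 53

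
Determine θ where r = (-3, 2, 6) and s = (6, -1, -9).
r·s = -74, |r|² = 49, |s|² = 118
cos θ = -74/√5782 ≈ -0.9732
θ ≈ 166.7°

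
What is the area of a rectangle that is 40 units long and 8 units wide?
Area = length * width
Area = 40 * 8
Area = 320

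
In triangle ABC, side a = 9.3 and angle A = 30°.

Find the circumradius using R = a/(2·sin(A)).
R = a/(2·sin(A)) = 9.3/(2·sin(30°))
R = 9.3/(2·0.500000) = 9.3/1.000000 = 9.3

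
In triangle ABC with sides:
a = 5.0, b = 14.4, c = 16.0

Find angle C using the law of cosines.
cos(C) = (a² + b² - c²)/(2ab)
cos(C) = (5.0² + 14.4² - 16.0²)/(2·5.0·14.4) = -23.64/144 = -0.164167
C = arccos(-0.164167) = 99.45°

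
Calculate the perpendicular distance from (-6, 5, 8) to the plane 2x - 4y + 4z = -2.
d = |2(-6) + (-4)(5) + 4(8) - (-2)| / √(2² + (-4)² + 4²) = 2/√36 = 0.3333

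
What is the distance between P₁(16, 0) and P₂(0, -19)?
Using the distance formula: d = sqrt((x₂-x₁)² + (y₂-y₁)²)
dx = 0 - 16 = -16
dy = (-19) - 0 = -19
d = sqrt((-16)² + (-19)²) = sqrt(256 + 361) = sqrt(617) = 24.84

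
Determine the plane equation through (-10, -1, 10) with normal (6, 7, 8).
d = n·P = (6)(-10) + (7)(-1) + (8)(10) = 13
Plane: 6x + 7y + 8z = 13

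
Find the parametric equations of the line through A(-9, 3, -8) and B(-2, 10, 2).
Direction vector d = B - A = (7, 7, 10)
x = -9 + 7t, y = 3 + 7t, z = -8 + 10t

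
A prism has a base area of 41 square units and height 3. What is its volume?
Volume = base area * height
Volume = 41 * 3
Volume = 123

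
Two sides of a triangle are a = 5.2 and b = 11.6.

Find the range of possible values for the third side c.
By the triangle inequality: |a - b| < c < a + b
|5.2 - 11.6| < c < 5.2 + 11.6
6.4 < c < 16.8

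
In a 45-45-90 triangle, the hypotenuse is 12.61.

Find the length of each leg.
In a 45-45-90 triangle, hypotenuse = leg·√2  →  leg = hypotenuse/√2
leg = 12.61/√2 = 8.917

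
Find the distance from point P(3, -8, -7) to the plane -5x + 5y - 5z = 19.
d = |(-5)(3) + 5(-8) + (-5)(-7) - (19)| / √((-5)² + 5² + (-5)²) = 39/√75 = 4.503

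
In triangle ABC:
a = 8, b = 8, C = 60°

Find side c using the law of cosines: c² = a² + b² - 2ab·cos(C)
c² = 8² + 8² - 2·8·8·cos(60°)
c² = 64 + 64 - 128·0.5000 = 64
c = √64 = 8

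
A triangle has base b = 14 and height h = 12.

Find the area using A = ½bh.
A = ½·14·12 = 84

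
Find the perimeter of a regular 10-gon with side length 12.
Perimeter = number of sides * side length
Perimeter = 10 * 12
Perimeter = 120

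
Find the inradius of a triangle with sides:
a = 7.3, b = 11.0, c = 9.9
s = (a+b+c)/2 = (7.3+11.0+9.9)/2 = 14.1
Area = √(s(s-a)(s-b)(s-c)) = √(14.1·6.8·3.1·4.2) = 35.3321
r = Area/s = 35.3321/14.1 = 2.506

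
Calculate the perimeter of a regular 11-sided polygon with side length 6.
Perimeter = number of sides * side length
Perimeter = 11 * 6
Perimeter = 66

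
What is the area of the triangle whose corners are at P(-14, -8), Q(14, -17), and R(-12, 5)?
Using the coordinate formula: Area = (1/2)|x₁(y₂-y₃) + x₂(y₃-y₁) + x₃(y₁-y₂)|
Area = (1/2)|(-14)((-17)-5) + 14(5-(-8)) + (-12)((-8)-(-17))|
Area = (1/2)|(-14)*(-22) + 14*13 + (-12)*9|
Area = (1/2)|308 + 182 + (-108)|
Area = (1/2)*382 = 191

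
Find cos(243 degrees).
cos(243 degrees) = -0.454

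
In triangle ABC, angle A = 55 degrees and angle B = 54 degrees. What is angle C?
Sum of angles in a triangle = 180 degrees
Third angle = 180 - 55 - 54
Third angle = 71 degrees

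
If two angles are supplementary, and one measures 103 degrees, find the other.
Supplementary angles sum to 180 degrees.
Other angle = 180 - 103
Other angle = 77 degrees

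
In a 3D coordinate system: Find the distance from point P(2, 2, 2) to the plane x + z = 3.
d = |1(2) + 0(2) + 1(2) - (3)| / √(1² + 0² + 1²) = 1/√2 = 0.7071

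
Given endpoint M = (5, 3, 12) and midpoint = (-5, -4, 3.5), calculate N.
N = (2×(-5) - 5, 2×(-4) - 3, 2×3.5 - 12) = (-15, -11, -5)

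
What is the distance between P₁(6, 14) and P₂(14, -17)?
Using the distance formula: d = sqrt((x₂-x₁)² + (y₂-y₁)²)
dx = 14 - 6 = 8
dy = (-17) - 14 = -31
d = sqrt(8² + (-31)²) = sqrt(64 + 961) = sqrt(1025) = 32.02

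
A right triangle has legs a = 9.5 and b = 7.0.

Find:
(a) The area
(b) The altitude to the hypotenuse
(a) Area = ½ab = ½·9.5·7.0 = 33.25
(b) Hypotenuse c = √(9.5² + 7.0²) = √139.25 = 11.8004
    Area = ½·c·h_c  →  h_c = 2·Area/c = 2·33.25/11.8004 = 5.635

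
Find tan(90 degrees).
tan(90 degrees) = undefined
Decimal approximation: undefined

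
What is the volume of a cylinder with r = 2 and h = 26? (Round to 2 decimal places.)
Volume = pi * r² * h
Volume = pi * 2² * 26
Volume = pi * 4 * 26
Volume = pi * 104
Volume = 326.73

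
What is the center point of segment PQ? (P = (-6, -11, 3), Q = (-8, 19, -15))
Midpoint = ((-6-8)/2, (-11+19)/2, (3-15)/2) = (-7, 4, -6)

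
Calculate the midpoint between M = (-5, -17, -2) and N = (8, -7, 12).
Midpoint = ((-5+8)/2, (-17-7)/2, (-2+12)/2) = (1.5, -12, 5)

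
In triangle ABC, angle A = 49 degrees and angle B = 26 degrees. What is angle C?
Sum of angles in a triangle = 180 degrees
Third angle = 180 - 49 - 26
Third angle = 105 degrees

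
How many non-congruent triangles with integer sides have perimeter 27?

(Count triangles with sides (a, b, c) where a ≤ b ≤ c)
With a ≤ b ≤ c and a + b + c = 27, the triangle inequality a + b > c gives c < 27/2, so c ≤ 13.
Iterate a from 1 to ⌊p/3⌋ = 9; for each a, b ranges from a to ⌊(p−a)/2⌋ with c = p − a − b, keeping only c ≥ b.
Triples: (1, 13, 13), (2, 12, 13), (3, 11, 13), …
Count = 19 triangles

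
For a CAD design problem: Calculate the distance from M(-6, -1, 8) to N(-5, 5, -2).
d = √[(1)² + (6)² + (-10)²] = √137 = 11.7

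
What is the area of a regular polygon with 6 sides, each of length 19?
For a regular 6-gon with side length s = 19:
Apothem a = s / (2*tan(pi/6)) = 19 / (2*tan(pi/6)) ≈ 16.4545
Perimeter P = 6 * 19 = 114
Area = (1/2) * P * a = (1/2) * 114 * 16.4545 = 937.91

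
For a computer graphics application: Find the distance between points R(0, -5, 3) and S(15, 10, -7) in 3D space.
d = √[(15)² + (15)² + (-10)²] = √550 = 23.45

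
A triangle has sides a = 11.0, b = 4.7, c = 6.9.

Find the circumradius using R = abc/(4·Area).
s = (a+b+c)/2 = 11.3
Area = √(s(s-a)(s-b)(s-c)) = √(11.3·0.3·6.6·4.4) = 9.92198
R = abc/(4·Area) = (11.0·4.7·6.9)/(4·9.92198) = 356.73/39.68792 = 8.988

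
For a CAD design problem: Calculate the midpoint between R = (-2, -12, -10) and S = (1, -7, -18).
Midpoint = ((-2+1)/2, (-12-7)/2, (-10-18)/2) = (-0.5, -9.5, -14)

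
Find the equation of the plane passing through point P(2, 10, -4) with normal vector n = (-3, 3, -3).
d = n·P = (-3)(2) + (3)(10) + (-3)(-4) = 36
Plane: -3x + 3y - 3z = 36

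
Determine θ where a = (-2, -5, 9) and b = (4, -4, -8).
a·b = -60, |a|² = 110, |b|² = 96
cos θ = -60/√10560 ≈ -0.5839
θ ≈ 125.7°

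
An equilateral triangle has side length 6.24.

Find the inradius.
For an equilateral triangle, r = s/(2√3) where s is the side.
r = 6.24/(2√3) = 6.24/3.464102 = 1.801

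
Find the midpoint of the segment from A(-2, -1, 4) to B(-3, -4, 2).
Midpoint = ((-2-3)/2, (-1-4)/2, (4+2)/2) = (-2.5, -2.5, 3)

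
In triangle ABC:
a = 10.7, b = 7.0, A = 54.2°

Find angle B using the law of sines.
sin(B)/b = sin(A)/a
sin(B) = b·sin(A)/a = 7.0·sin(54.2°)/10.7 = 0.530602
B = arcsin(0.530602) = 32.05°  (b ≤ a, so B ≤ A and the acute solution is unique)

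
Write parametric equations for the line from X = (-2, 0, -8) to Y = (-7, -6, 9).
Direction vector d = Y - X = (-5, -6, 17)
x = -2 - 5t, y = 0 - 6t, z = -8 + 17t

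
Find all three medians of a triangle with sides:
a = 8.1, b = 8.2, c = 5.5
Using m_x = ½√(2y² + 2z² - x²):
m_a = ½√(2·8.2² + 2·5.5² - 8.1²) = ½√129.37 = 5.687
m_b = ½√(2·8.1² + 2·5.5² - 8.2²) = ½√124.48 = 5.579
m_c = ½√(2·8.1² + 2·8.2² - 5.5²) = ½√235.45 = 7.672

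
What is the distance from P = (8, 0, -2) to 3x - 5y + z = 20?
d = |3(8) + (-5)(0) + 1(-2) - (20)| / √(3² + (-5)² + 1²) = 2/√35 = 0.3381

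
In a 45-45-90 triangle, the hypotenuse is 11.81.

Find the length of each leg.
In a 45-45-90 triangle, hypotenuse = leg·√2  →  leg = hypotenuse/√2
leg = 11.81/√2 = 8.351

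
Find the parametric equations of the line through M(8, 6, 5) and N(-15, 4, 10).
Direction vector d = N - M = (-23, -2, 5)
x = 8 - 23t, y = 6 - 2t, z = 5 + 5t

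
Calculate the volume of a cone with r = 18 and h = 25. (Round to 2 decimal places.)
Volume = (1/3) * pi * r² * h
Volume = (1/3) * pi * 18² * 25
Volume = (1/3) * pi * 324 * 25
Volume = (1/3) * pi * 8100
Volume = 8482.30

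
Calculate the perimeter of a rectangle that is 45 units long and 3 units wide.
Perimeter = 2 * (length + width)
Perimeter = 2 * (45 + 3)
Perimeter = 2 * 48
Perimeter = 96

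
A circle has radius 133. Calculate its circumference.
Circumference = 2 * pi * r
Circumference = 2 * pi * 133
Circumference = 835.66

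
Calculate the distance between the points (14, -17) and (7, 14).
Using the distance formula: d = sqrt((x₂-x₁)² + (y₂-y₁)²)
dx = 7 - 14 = -7
dy = 14 - (-17) = 31
d = sqrt((-7)² + 31²) = sqrt(49 + 961) = sqrt(1010) = 31.78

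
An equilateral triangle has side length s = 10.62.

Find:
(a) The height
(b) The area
(a) Height h = s·√3/2 = 10.62·√3/2 = 9.197
(b) Area = (√3/4)·s² = (√3/4)·10.62² = (√3/4)·112.784 = 48.84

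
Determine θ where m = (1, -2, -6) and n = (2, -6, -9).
m·n = 68, |m|² = 41, |n|² = 121
cos θ = 68/√4961 ≈ 0.9654
θ ≈ 15.11°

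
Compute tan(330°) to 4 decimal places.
tan(330 degrees) = -0.5774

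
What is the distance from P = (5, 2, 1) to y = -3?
d = |0(5) + 1(2) + 0(1) - (-3)| / √(0² + 1² + 0²) = 5/√1 = 5.0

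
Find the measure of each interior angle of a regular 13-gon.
Interior angle of a regular n-gon = (n-2)*180/n
Interior angle = (13-2)*180/13
Interior angle = 11*180/13
Interior angle = 1980/13
Interior angle = 152.31 degrees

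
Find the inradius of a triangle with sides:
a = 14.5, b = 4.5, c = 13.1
s = (a+b+c)/2 = (14.5+4.5+13.1)/2 = 16.05
Area = √(s(s-a)(s-b)(s-c)) = √(16.05·1.55·11.55·2.95) = 29.1142
r = Area/s = 29.1142/16.05 = 1.814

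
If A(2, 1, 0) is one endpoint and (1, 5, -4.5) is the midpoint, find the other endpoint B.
B = (2×1 - 2, 2×5 - 1, 2×(-4.5) - 0) = (0, 9, -9)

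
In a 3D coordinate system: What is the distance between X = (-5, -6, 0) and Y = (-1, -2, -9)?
d = √[(4)² + (4)² + (-9)²] = √113 = 10.63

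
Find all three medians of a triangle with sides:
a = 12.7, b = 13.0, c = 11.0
Using m_x = ½√(2y² + 2z² - x²):
m_a = ½√(2·13.0² + 2·11.0² - 12.7²) = ½√418.71 = 10.23
m_b = ½√(2·12.7² + 2·11.0² - 13.0²) = ½√395.58 = 9.945
m_c = ½√(2·12.7² + 2·13.0² - 11.0²) = ½√539.58 = 11.61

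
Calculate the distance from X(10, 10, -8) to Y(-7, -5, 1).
d = √[(-17)² + (-15)² + (9)²] = √595 = 24.39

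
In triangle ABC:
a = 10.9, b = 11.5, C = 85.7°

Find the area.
Using A = ½ab·sin(C):
A = ½·10.9·11.5·sin(85.7°) = ½·125.35·0.997185 = 62.5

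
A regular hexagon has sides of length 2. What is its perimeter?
Perimeter = number of sides * side length
Perimeter = 6 * 2
Perimeter = 12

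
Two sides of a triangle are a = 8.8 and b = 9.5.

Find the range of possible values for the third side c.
By the triangle inequality: |a - b| < c < a + b
|8.8 - 9.5| < c < 8.8 + 9.5
0.7 < c < 18.3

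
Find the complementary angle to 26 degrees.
Complementary angles sum to 90 degrees.
Other angle = 90 - 26
Other angle = 64 degrees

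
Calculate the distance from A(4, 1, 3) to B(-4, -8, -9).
d = √[(-8)² + (-9)² + (-12)²] = √289 = 17.0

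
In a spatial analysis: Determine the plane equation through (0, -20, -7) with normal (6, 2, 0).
d = n·P = (6)(0) + (2)(-20) + (0)(-7) = -40
Plane: 6x + 2y = -40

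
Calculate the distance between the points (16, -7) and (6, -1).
Using the distance formula: d = sqrt((x₂-x₁)² + (y₂-y₁)²)
dx = 6 - 16 = -10
dy = (-1) - (-7) = 6
d = sqrt((-10)² + 6²) = sqrt(100 + 36) = sqrt(136) = 11.66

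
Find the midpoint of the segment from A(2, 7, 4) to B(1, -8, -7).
Midpoint = ((2+1)/2, (7-8)/2, (4-7)/2) = (1.5, -0.5, -1.5)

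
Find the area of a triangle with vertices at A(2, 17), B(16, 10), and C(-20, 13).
Using the coordinate formula: Area = (1/2)|x₁(y₂-y₃) + x₂(y₃-y₁) + x₃(y₁-y₂)|
Area = (1/2)|2(10-13) + 16(13-17) + (-20)(17-10)|
Area = (1/2)|2*(-3) + 16*(-4) + (-20)*7|
Area = (1/2)|(-6) + (-64) + (-140)|
Area = (1/2)*210 = 105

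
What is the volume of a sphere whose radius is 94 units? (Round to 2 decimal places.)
Volume = (4/3) * pi * r³
Volume = (4/3) * pi * 94³
Volume = (4/3) * pi * 830584
Volume = 3479142.12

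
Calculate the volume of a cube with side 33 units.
Volume = s³
Volume = 33³
Volume = 35937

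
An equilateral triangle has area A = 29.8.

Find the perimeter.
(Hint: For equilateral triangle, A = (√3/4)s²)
A = (√3/4)s²  →  s² = 4A/√3 = 4·29.8/√3 = 68.8202
s = 8.29579
Perimeter = 3s = 24.89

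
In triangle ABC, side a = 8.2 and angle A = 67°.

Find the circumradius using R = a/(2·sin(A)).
R = a/(2·sin(A)) = 8.2/(2·sin(67°))
R = 8.2/(2·0.920505) = 8.2/1.841010 = 4.454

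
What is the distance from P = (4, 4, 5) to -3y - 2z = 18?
d = |0(4) + (-3)(4) + (-2)(5) - (18)| / √(0² + (-3)² + (-2)²) = 40/√13 = 11.09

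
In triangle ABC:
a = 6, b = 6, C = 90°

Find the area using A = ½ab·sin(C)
A = ½·6·6·sin(90°) = ½·36·1.000000 = 18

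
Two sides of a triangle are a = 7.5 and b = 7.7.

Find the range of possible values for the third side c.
By the triangle inequality: |a - b| < c < a + b
|7.5 - 7.7| < c < 7.5 + 7.7
0.2 < c < 15.2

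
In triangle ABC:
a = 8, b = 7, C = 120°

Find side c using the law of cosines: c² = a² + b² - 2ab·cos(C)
c² = 8² + 7² - 2·8·7·cos(120°)
c² = 64 + 49 - 112·-0.5000 = 169
c = √169 = 13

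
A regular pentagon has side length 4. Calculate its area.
For a regular 5-gon with side length s = 4:
Apothem a = s / (2*tan(pi/5)) = 4 / (2*tan(pi/5)) ≈ 2.7528
Perimeter P = 5 * 4 = 20
Area = (1/2) * P * a = (1/2) * 20 * 2.7528 = 27.53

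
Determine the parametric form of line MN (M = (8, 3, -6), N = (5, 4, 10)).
Direction vector d = N - M = (-3, 1, 16)
x = 8 - 3t, y = 3 + t, z = -6 + 16t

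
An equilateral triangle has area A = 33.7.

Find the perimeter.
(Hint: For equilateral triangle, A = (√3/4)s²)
A = (√3/4)s²  →  s² = 4A/√3 = 4·33.7/√3 = 77.8268
s = 8.82195
Perimeter = 3s = 26.47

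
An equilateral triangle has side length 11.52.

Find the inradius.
For an equilateral triangle, r = s/(2√3) where s is the side.
r = 11.52/(2√3) = 11.52/3.464102 = 3.326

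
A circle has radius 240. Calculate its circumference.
Circumference = 2 * pi * r
Circumference = 2 * pi * 240
Circumference = 1507.96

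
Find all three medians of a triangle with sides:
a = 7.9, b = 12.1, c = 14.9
Using m_x = ½√(2y² + 2z² - x²):
m_a = ½√(2·12.1² + 2·14.9² - 7.9²) = ½√674.43 = 12.98
m_b = ½√(2·7.9² + 2·14.9² - 12.1²) = ½√422.43 = 10.28
m_c = ½√(2·7.9² + 2·12.1² - 14.9²) = ½√195.63 = 6.993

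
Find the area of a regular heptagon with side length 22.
For a regular 7-gon with side length s = 22:
Apothem a = s / (2*tan(pi/7)) = 22 / (2*tan(pi/7)) ≈ 22.8417
Perimeter P = 7 * 22 = 154
Area = (1/2) * P * a = (1/2) * 154 * 22.8417 = 1758.81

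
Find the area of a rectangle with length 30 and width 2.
Area = length * width
Area = 30 * 2
Area = 60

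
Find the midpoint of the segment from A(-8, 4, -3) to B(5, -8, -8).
Midpoint = ((-8+5)/2, (4-8)/2, (-3-8)/2) = (-1.5, -2, -5.5)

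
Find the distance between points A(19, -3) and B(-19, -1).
Using the distance formula: d = sqrt((x₂-x₁)² + (y₂-y₁)²)
dx = (-19) - 19 = -38
dy = (-1) - (-3) = 2
d = sqrt((-38)² + 2²) = sqrt(1444 + 4) = sqrt(1448) = 38.05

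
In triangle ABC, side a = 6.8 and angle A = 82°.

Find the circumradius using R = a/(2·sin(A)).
R = a/(2·sin(A)) = 6.8/(2·sin(82°))
R = 6.8/(2·0.990268) = 6.8/1.980536 = 3.433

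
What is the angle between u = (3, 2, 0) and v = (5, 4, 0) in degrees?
u·v = 23, |u|² = 13, |v|² = 41
cos θ = 23/√533 ≈ 0.9962
θ ≈ 4.97°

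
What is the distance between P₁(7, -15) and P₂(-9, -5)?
Using the distance formula: d = sqrt((x₂-x₁)² + (y₂-y₁)²)
dx = (-9) - 7 = -16
dy = (-5) - (-15) = 10
d = sqrt((-16)² + 10²) = sqrt(256 + 100) = sqrt(356) = 18.87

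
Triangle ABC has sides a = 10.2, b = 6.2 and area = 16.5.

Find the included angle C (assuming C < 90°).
Area = ½ab·sin(C)  →  sin(C) = 2·Area/(ab)
sin(C) = 2·16.5/(10.2·6.2) = 0.521822
C = arcsin(0.521822) = 31.45°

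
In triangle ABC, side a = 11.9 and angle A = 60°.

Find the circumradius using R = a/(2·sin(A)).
R = a/(2·sin(A)) = 11.9/(2·sin(60°))
R = 11.9/(2·0.866025) = 11.9/1.732051 = 6.87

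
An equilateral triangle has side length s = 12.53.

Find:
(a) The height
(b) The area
(a) Height h = s·√3/2 = 12.53·√3/2 = 10.85
(b) Area = (√3/4)·s² = (√3/4)·12.53² = (√3/4)·157.001 = 67.98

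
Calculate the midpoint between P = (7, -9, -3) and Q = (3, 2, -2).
Midpoint = ((7+3)/2, (-9+2)/2, (-3-2)/2) = (5, -3.5, -2.5)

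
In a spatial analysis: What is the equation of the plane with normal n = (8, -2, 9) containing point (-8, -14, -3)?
d = n·P = (8)(-8) + (-2)(-14) + (9)(-3) = -63
Plane: 8x - 2y + 9z = -63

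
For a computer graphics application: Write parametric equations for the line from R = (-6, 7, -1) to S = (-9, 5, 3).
Direction vector d = S - R = (-3, -2, 4)
x = -6 - 3t, y = 7 - 2t, z = -1 + 4t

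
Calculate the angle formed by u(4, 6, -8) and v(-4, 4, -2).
u·v = 24, |u|² = 116, |v|² = 36
cos θ = 24/√4176 ≈ 0.3714
θ ≈ 68.2°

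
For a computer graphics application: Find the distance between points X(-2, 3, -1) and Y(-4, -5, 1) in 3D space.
d = √[(-2)² + (-8)² + (2)²] = √72 = 8.485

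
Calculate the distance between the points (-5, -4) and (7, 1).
Using the distance formula: d = sqrt((x₂-x₁)² + (y₂-y₁)²)
dx = 7 - (-5) = 12
dy = 1 - (-4) = 5
d = sqrt(12² + 5²) = sqrt(144 + 25) = sqrt(169) = 13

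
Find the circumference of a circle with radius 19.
Circumference = 2 * pi * r
Circumference = 2 * pi * 19
Circumference = 119.38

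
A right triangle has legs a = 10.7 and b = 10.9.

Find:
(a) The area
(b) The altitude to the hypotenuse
(a) Area = ½ab = ½·10.7·10.9 = 58.315
(b) Hypotenuse c = √(10.7² + 10.9²) = √233.3 = 15.2742
    Area = ½·c·h_c  →  h_c = 2·Area/c = 2·58.315/15.2742 = 7.636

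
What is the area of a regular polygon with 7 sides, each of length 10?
For a regular 7-gon with side length s = 10:
Apothem a = s / (2*tan(pi/7)) = 10 / (2*tan(pi/7)) ≈ 10.3826
Perimeter P = 7 * 10 = 70
Area = (1/2) * P * a = (1/2) * 70 * 10.3826 = 363.39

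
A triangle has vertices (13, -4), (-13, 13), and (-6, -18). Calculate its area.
Using the coordinate formula: Area = (1/2)|x₁(y₂-y₃) + x₂(y₃-y₁) + x₃(y₁-y₂)|
Area = (1/2)|13(13-(-18)) + (-13)((-18)-(-4)) + (-6)((-4)-13)|
Area = (1/2)|13*31 + (-13)*(-14) + (-6)*(-17)|
Area = (1/2)|403 + 182 + 102|
Area = (1/2)*687 = 343.50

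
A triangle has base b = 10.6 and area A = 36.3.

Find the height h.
A = ½bh  →  h = 2A/b
h = 2·36.3/10.6 = 6.849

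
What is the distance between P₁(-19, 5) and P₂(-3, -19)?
Using the distance formula: d = sqrt((x₂-x₁)² + (y₂-y₁)²)
dx = (-3) - (-19) = 16
dy = (-19) - 5 = -24
d = sqrt(16² + (-24)²) = sqrt(256 + 576) = sqrt(832) = 28.84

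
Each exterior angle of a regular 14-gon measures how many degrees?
Exterior angle of a regular n-gon = 360/n
Exterior angle = 360/14
Exterior angle = 25.71 degrees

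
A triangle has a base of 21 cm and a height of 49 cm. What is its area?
Area = (1/2) * base * height
Area = (1/2) * 21 * 49
Area = 514.50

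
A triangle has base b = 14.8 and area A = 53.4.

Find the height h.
A = ½bh  →  h = 2A/b
h = 2·53.4/14.8 = 7.216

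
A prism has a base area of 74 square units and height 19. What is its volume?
Volume = base area * height
Volume = 74 * 19
Volume = 1406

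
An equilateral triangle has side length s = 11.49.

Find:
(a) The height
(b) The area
(a) Height h = s·√3/2 = 11.49·√3/2 = 9.951
(b) Area = (√3/4)·s² = (√3/4)·11.49² = (√3/4)·132.02 = 57.17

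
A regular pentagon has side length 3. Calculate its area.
For a regular 5-gon with side length s = 3:
Apothem a = s / (2*tan(pi/5)) = 3 / (2*tan(pi/5)) ≈ 2.0646
Perimeter P = 5 * 3 = 15
Area = (1/2) * P * a = (1/2) * 15 * 2.0646 = 15.48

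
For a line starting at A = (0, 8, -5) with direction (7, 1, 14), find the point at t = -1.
P(-1) = (0 + 7(-1), 8 + 1(-1), -5 + 14(-1)) = (-7, 7, -19)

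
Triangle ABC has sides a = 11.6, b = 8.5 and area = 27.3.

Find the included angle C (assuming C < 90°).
Area = ½ab·sin(C)  →  sin(C) = 2·Area/(ab)
sin(C) = 2·27.3/(11.6·8.5) = 0.553753
C = arcsin(0.553753) = 33.62°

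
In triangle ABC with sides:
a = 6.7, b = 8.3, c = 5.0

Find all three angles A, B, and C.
By the law of cosines:
cos(A) = (b² + c² - a²)/(2bc) = 0.590361  →  A = 53.82°
cos(B) = (a² + c² - b²)/(2ac) = 0.014925  →  B = 89.14°
cos(C) = (a² + b² - c²)/(2ab) = 0.798238  →  C = 37.04°
Check: A + B + C = 180.0° ✓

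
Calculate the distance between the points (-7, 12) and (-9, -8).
Using the distance formula: d = sqrt((x₂-x₁)² + (y₂-y₁)²)
dx = (-9) - (-7) = -2
dy = (-8) - 12 = -20
d = sqrt((-2)² + (-20)²) = sqrt(4 + 400) = sqrt(404) = 20.10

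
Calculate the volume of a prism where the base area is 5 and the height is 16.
Volume = base area * height
Volume = 5 * 16
Volume = 80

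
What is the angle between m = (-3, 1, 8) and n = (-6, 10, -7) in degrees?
m·n = -28, |m|² = 74, |n|² = 185
cos θ = -28/√13690 ≈ -0.2393
θ ≈ 103.8°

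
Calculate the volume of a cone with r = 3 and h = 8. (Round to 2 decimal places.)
Volume = (1/3) * pi * r² * h
Volume = (1/3) * pi * 3² * 8
Volume = (1/3) * pi * 9 * 8
Volume = (1/3) * pi * 72
Volume = 75.40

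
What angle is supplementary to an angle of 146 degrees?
Supplementary angles sum to 180 degrees.
Other angle = 180 - 146
Other angle = 34 degrees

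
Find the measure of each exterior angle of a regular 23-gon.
Exterior angle of a regular n-gon = 360/n
Exterior angle = 360/23
Exterior angle = 15.65 degrees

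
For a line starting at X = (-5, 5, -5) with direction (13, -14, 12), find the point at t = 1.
P(1) = (-5 + 13(1), 5 + (-14)(1), -5 + 12(1)) = (8, -9, 7)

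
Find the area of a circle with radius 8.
Area = pi * r²
Area = pi * 8²
Area = pi * 64
Area = 201.06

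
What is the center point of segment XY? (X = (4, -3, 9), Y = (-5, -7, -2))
Midpoint = ((4-5)/2, (-3-7)/2, (9-2)/2) = (-0.5, -5, 3.5)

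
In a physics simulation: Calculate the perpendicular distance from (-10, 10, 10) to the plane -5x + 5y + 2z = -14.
d = |(-5)(-10) + 5(10) + 2(10) - (-14)| / √((-5)² + 5² + 2²) = 134/√54 = 18.24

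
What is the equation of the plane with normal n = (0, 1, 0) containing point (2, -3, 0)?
d = n·P = (0)(2) + (1)(-3) + (0)(0) = -3
Plane: y = -3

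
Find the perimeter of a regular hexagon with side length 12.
Perimeter = number of sides * side length
Perimeter = 6 * 12
Perimeter = 72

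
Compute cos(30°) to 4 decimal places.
cos(30 degrees) = sqrt(3)/2
Decimal approximation: 0.866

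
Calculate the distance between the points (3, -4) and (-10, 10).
Using the distance formula: d = sqrt((x₂-x₁)² + (y₂-y₁)²)
dx = (-10) - 3 = -13
dy = 10 - (-4) = 14
d = sqrt((-13)² + 14²) = sqrt(169 + 196) = sqrt(365) = 19.10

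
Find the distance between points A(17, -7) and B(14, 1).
Using the distance formula: d = sqrt((x₂-x₁)² + (y₂-y₁)²)
dx = 14 - 17 = -3
dy = 1 - (-7) = 8
d = sqrt((-3)² + 8²) = sqrt(9 + 64) = sqrt(73) = 8.54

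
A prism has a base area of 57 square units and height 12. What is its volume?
Volume = base area * height
Volume = 57 * 12
Volume = 684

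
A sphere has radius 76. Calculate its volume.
Volume = (4/3) * pi * r³
Volume = (4/3) * pi * 76³
Volume = (4/3) * pi * 438976
Volume = 1838778.37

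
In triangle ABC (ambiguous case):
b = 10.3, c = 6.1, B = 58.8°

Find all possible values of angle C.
sin(C)/c = sin(B)/b  →  sin(C) = c·sin(B)/b = 6.1·sin(58.8°)/10.3 = 0.506575
C₁ = arcsin(0.506575) = 30.44°,  C₂ = 180° - C₁ = 149.56°
Check C₂: A = 180° - 58.8° - 149.56° = -28.36° ≤ 0, rejected
C = 30.44° (one solution)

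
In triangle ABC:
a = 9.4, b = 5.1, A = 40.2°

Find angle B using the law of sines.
sin(B)/b = sin(A)/a
sin(B) = b·sin(A)/a = 5.1·sin(40.2°)/9.4 = 0.350195
B = arcsin(0.350195) = 20.5°  (b ≤ a, so B ≤ A and the acute solution is unique)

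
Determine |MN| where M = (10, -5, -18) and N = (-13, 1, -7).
d = √[(-23)² + (6)² + (11)²] = √686 = 26.19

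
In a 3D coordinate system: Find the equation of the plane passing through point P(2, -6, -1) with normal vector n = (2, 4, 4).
d = n·P = (2)(2) + (4)(-6) + (4)(-1) = -24
Plane: 2x + 4y + 4z = -24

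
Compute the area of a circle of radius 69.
Area = pi * r²
Area = pi * 69²
Area = pi * 4761
Area = 14957.12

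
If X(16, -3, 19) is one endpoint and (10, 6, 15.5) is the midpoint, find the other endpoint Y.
Y = (2×10 - 16, 2×6 - (-3), 2×15.5 - 19) = (4, 15, 12)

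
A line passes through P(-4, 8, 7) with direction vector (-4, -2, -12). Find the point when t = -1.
P(-1) = (-4 + (-4)(-1), 8 + (-2)(-1), 7 + (-12)(-1)) = (0, 10, 19)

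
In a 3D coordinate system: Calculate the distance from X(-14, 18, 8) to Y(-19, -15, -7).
d = √[(-5)² + (-33)² + (-15)²] = √1339 = 36.59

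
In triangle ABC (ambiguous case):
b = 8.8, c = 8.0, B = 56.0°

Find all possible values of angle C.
sin(C)/c = sin(B)/b  →  sin(C) = c·sin(B)/b = 8.0·sin(56.0°)/8.8 = 0.753671
C₁ = arcsin(0.753671) = 48.91°,  C₂ = 180° - C₁ = 131.09°
Check C₂: A = 180° - 56.0° - 131.09° = -7.09° ≤ 0, rejected
C = 48.91° (one solution)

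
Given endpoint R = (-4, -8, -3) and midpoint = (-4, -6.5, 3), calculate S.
S = (2×(-4) - (-4), 2×(-6.5) - (-8), 2×3 - (-3)) = (-4, -5, 9)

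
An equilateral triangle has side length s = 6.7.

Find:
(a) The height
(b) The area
(a) Height h = s·√3/2 = 6.7·√3/2 = 5.802
(b) Area = (√3/4)·s² = (√3/4)·6.7² = (√3/4)·44.89 = 19.44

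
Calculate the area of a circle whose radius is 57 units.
Area = pi * r²
Area = pi * 57²
Area = pi * 3249
Area = 10207.03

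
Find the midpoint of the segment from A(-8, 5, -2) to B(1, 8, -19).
Midpoint = ((-8+1)/2, (5+8)/2, (-2-19)/2) = (-3.5, 6.5, -10.5)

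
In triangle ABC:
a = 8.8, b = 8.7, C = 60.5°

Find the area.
Using A = ½ab·sin(C):
A = ½·8.8·8.7·sin(60.5°) = ½·76.56·0.870356 = 33.32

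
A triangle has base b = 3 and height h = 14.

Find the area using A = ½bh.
A = ½·3·14 = 21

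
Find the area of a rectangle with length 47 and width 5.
Area = length * width
Area = 47 * 5
Area = 235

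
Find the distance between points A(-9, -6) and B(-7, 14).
Using the distance formula: d = sqrt((x₂-x₁)² + (y₂-y₁)²)
dx = (-7) - (-9) = 2
dy = 14 - (-6) = 20
d = sqrt(2² + 20²) = sqrt(4 + 400) = sqrt(404) = 20.10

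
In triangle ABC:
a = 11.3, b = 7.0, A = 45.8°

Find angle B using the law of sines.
sin(B)/b = sin(A)/a
sin(B) = b·sin(A)/a = 7.0·sin(45.8°)/11.3 = 0.444104
B = arcsin(0.444104) = 26.37°  (b ≤ a, so B ≤ A and the acute solution is unique)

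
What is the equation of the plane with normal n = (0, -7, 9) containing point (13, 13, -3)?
d = n·P = (0)(13) + (-7)(13) + (9)(-3) = -118
Plane: -7y + 9z = -118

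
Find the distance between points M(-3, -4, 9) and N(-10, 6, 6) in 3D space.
d = √[(-7)² + (10)² + (-3)²] = √158 = 12.57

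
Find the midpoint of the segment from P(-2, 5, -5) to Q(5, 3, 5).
Midpoint = ((-2+5)/2, (5+3)/2, (-5+5)/2) = (1.5, 4, 0)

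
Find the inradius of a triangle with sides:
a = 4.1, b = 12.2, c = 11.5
s = (a+b+c)/2 = (4.1+12.2+11.5)/2 = 13.9
Area = √(s(s-a)(s-b)(s-c)) = √(13.9·9.8·1.7·2.4) = 23.5749
r = Area/s = 23.5749/13.9 = 1.696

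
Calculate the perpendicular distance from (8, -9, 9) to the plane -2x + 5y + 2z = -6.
d = |(-2)(8) + 5(-9) + 2(9) - (-6)| / √((-2)² + 5² + 2²) = 37/√33 = 6.441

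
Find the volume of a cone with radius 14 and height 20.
Volume = (1/3) * pi * r² * h
Volume = (1/3) * pi * 14² * 20
Volume = (1/3) * pi * 196 * 20
Volume = (1/3) * pi * 3920
Volume = 4105.01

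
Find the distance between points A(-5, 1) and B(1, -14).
Using the distance formula: d = sqrt((x₂-x₁)² + (y₂-y₁)²)
dx = 1 - (-5) = 6
dy = (-14) - 1 = -15
d = sqrt(6² + (-15)²) = sqrt(36 + 225) = sqrt(261) = 16.16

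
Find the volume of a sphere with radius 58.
Volume = (4/3) * pi * r³
Volume = (4/3) * pi * 58³
Volume = (4/3) * pi * 195112
Volume = 817283.23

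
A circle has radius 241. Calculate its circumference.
Circumference = 2 * pi * r
Circumference = 2 * pi * 241
Circumference = 1514.25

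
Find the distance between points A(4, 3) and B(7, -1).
Using the distance formula: d = sqrt((x₂-x₁)² + (y₂-y₁)²)
dx = 7 - 4 = 3
dy = (-1) - 3 = -4
d = sqrt(3² + (-4)²) = sqrt(9 + 16) = sqrt(25) = 5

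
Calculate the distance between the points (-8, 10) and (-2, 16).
Using the distance formula: d = sqrt((x₂-x₁)² + (y₂-y₁)²)
dx = (-2) - (-8) = 6
dy = 16 - 10 = 6
d = sqrt(6² + 6²) = sqrt(36 + 36) = sqrt(72) = 8.49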